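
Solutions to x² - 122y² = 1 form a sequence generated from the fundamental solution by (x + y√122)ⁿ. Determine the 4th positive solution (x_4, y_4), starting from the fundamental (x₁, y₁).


Step 1: Find the fundamental solution (x₁, y₁) of x² - 122y² = 1.
  Expand √122 as a continued fraction. a₀ = ⌊√122⌋ = 11; iterate m_{k+1} = d_k·a_k − m_k, d_{k+1} = (122 − m_{k+1}²)/d_k, a_{k+1} = ⌊(a₀ + m_{k+1})/d_{k+1}⌋ (starting m₀ = 0, d₀ = 1), with convergents p_k = a_k·p_{k-1} + p_{k-2}, q_k = a_k·q_{k-1} + q_{k-2} (p₋₁ = 1, q₋₁ = 0):
  k = 0: a₀ = 11; p₀/q₀ = 11/1; p₀² − 122·q₀² = 121 − 122 = -1.
  k = 1: m = 11, d = 1, a = ⌊(11 + 11)/1⌋ = 22; p/q = (22·11 + 1)/(22·1 + 0) = 243/22; p² − 122·q² = 59049 − 59048 = 1.
  The first convergent with p² − 122·q² = 1 gives the fundamental solution (x₁, y₁) = (243, 22).
Step 2: Apply the recurrence (x_{n+1}, y_{n+1}) = (x₁x_n + 122y₁y_n, x₁y_n + y₁x_n) repeatedly.
  From (x_1, y_1) = (243, 22): x_2 = 243·243 + 122·22·22 = 118097; y_2 = 243·22 + 22·243 = 10692.
  From (x_2, y_2) = (118097, 10692): x_3 = 243·118097 + 122·22·10692 = 57394899; y_3 = 243·10692 + 22·118097 = 5196290.
  From (x_3, y_3) = (57394899, 5196290): x_4 = 243·57394899 + 122·22·5196290 = 27893802817; y_4 = 243·5196290 + 22·57394899 = 2525386248.
Step 3: Verify x_4² - 122·y_4² = 778064235593677135489 - 778064235593677135488 = 1 (should be 1). ✓

(x_1, y_1) = (243, 22); (x_4, y_4) = (27893802817, 2525386248).


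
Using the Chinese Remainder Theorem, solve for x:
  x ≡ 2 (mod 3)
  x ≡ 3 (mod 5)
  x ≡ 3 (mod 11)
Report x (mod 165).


Moduli 3, 5, 11 are pairwise coprime; by CRT there is a unique solution modulo M = 3 · 5 · 11 = 165.
Solve pairwise, accumulating the modulus:
  Start with x ≡ 2 (mod 3).
  Combine with x ≡ 3 (mod 5): since gcd(3, 5) = 1, we get a unique residue mod 15.
    Write x = 2 + 3·t and substitute into x ≡ 3 (mod 5): 3·t ≡ 3 − 2 = 1 (mod 5).
    The inverse of 3 mod 5 is 2 (since 3·2 = 6 = 1·5 + 1), so t ≡ 2·1 = 2 ≡ 2 (mod 5).
    Then x = 2 + 3·2 = 8, valid modulo lcm(3, 5) = 15: x ≡ 8 (mod 15).
  Combine with x ≡ 3 (mod 11): since gcd(15, 11) = 1, we get a unique residue mod 165.
    Write x = 8 + 15·t and substitute into x ≡ 3 (mod 11): 15·t ≡ 3 − 8 = -5 (mod 11).
    Reduce coefficients mod 11: 4·t ≡ 6 (mod 11).
    The inverse of 4 mod 11 is 3 (since 4·3 = 12 = 1·11 + 1), so t ≡ 3·6 = 18 ≡ 7 (mod 11).
    Then x = 8 + 15·7 = 113, valid modulo lcm(15, 11) = 165: x ≡ 113 (mod 165).
Verify: 113 mod 3 = 2 ✓, 113 mod 5 = 3 ✓, 113 mod 11 = 3 ✓.

x ≡ 113 (mod 165).


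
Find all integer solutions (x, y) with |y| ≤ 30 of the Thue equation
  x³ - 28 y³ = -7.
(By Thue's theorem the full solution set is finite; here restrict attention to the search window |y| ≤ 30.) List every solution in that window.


The equation is x³ - 28y³ = -7. For fixed y, x³ = 28·y³ − 7, so a solution requires the RHS to be a perfect cube.
Strategy: iterate y from -30 to 30, compute RHS = 28·y³ − 7, and check whether it is a (positive or negative) perfect cube.
Check small values of y:
  y = 0: RHS = -7 is not a perfect cube.
  y = 1: RHS = 21 is not a perfect cube.
  y = -1: RHS = -35 is not a perfect cube.
  y = 2: RHS = 217 is not a perfect cube.
  y = -2: RHS = -231 is not a perfect cube.
  y = 3: RHS = 749 is not a perfect cube.
  y = -3: RHS = -763 is not a perfect cube.
Continuing the search up to |y| = 30 finds no solutions either.
No (x, y) in the scanned range satisfies the equation.

No integer solutions with |y| ≤ 30.


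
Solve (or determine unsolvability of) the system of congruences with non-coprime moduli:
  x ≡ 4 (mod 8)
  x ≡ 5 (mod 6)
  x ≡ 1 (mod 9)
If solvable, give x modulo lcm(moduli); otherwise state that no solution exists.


Moduli 8, 6, 9 are not pairwise coprime, so CRT works modulo lcm(m_i) when all pairwise compatibility conditions hold.
Pairwise compatibility: gcd(m_i, m_j) must divide a_i - a_j for every pair.
Merge one congruence at a time:
  Start: x ≡ 4 (mod 8).
  Combine with x ≡ 5 (mod 6): gcd(8, 6) = 2, and 5 - 4 = 1 is NOT divisible by 2.
    ⇒ system is inconsistent (no integer solution).

No solution (the system is inconsistent).


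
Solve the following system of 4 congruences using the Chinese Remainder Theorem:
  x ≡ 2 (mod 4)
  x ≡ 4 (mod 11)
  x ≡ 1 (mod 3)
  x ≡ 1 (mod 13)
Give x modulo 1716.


Product of moduli M = 4 · 11 · 3 · 13 = 1716.
Merge one congruence at a time:
  Start: x ≡ 2 (mod 4).
  Combine with x ≡ 4 (mod 11); new modulus lcm = 44.
    Write x = 2 + 4·t and substitute into x ≡ 4 (mod 11): 4·t ≡ 4 − 2 = 2 (mod 11).
    The inverse of 4 mod 11 is 3 (since 4·3 = 12 = 1·11 + 1), so t ≡ 3·2 = 6 ≡ 6 (mod 11).
    Then x = 2 + 4·6 = 26, valid modulo lcm(4, 11) = 44: x ≡ 26 (mod 44).
  Combine with x ≡ 1 (mod 3); new modulus lcm = 132.
    Write x = 26 + 44·t and substitute into x ≡ 1 (mod 3): 44·t ≡ 1 − 26 = -25 (mod 3).
    Reduce coefficients mod 3: 2·t ≡ 2 (mod 3).
    The inverse of 2 mod 3 is 2 (since 2·2 = 4 = 1·3 + 1), so t ≡ 2·2 = 4 ≡ 1 (mod 3).
    Then x = 26 + 44·1 = 70, valid modulo lcm(44, 3) = 132: x ≡ 70 (mod 132).
  Combine with x ≡ 1 (mod 13); new modulus lcm = 1716.
    Write x = 70 + 132·t and substitute into x ≡ 1 (mod 13): 132·t ≡ 1 − 70 = -69 (mod 13).
    Reduce coefficients mod 13: 2·t ≡ 9 (mod 13).
    The inverse of 2 mod 13 is 7 (since 2·7 = 14 = 1·13 + 1), so t ≡ 7·9 = 63 ≡ 11 (mod 13).
    Then x = 70 + 132·11 = 1522, valid modulo lcm(132, 13) = 1716: x ≡ 1522 (mod 1716).
Verify against each original: 1522 mod 4 = 2, 1522 mod 11 = 4, 1522 mod 3 = 1, 1522 mod 13 = 1.

x ≡ 1522 (mod 1716).


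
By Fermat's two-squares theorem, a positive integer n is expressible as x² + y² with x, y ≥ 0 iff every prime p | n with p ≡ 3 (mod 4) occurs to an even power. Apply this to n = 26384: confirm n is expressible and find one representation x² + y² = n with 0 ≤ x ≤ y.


Step 1: Factor n = 26384 = 2^4 · 17 · 97.
Step 2: Check the mod-4 condition on each prime factor: 2 = 2 (special); 17 ≡ 1 (mod 4), exponent 1; 97 ≡ 1 (mod 4), exponent 1.
All primes ≡ 3 (mod 4) appear to even exponent (or don't appear), so by the two-squares theorem n IS expressible as a sum of two squares.
Step 3: Build a representation. Group n = k² · m with k = 4 and m = 17 · 97 = 1649 (a product of primes ≡ 1 (mod 4)); a representation of m scales to one of n via (k·x)² + (k·y)² = k²(x² + y²). Each prime p ≡ 1 (mod 4) is itself a sum of two squares; find a² by testing p − a² for a perfect square:
  17: 17 − 1² = 16 = 4² ⇒ 17 = 1² + 4².
  97: 97 − 1² = 96, 97 − 2² = 93, 97 − 3² = 88, 97 − 4² = 81 = 9² ⇒ 97 = 4² + 9².
  Combine using the Brahmagupta–Fibonacci identity (a² + b²)(c² + d²) = (ac − bd)² + (ad + bc)² = (ac + bd)² + (ad − bc)²:
  17 · 97 = 1649: from (1² + 4²)(4² + 9²), take (1·4 − 4·9, 1·9 + 4·4) = (4 − 36, 9 + 16) = (-32, 25); dropping signs (only squares matter) gives (32, 25); check 32² + 25² = 1024 + 625 = 1649 ✓.
  Scale by k = 4: (4·32, 4·25) = (128, 100).
Step 4: Order so x ≤ y and verify: 100² + 128² = 10000 + 16384 = 26384 = n. ✓

n = 26384 = 100² + 128² (one valid representation with x ≤ y).


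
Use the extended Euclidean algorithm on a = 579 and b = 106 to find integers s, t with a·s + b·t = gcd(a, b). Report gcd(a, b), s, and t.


Euclidean algorithm on (579, 106) — divide until remainder is 0:
  579 = 5 · 106 + 49
  106 = 2 · 49 + 8
  49 = 6 · 8 + 1
  8 = 8 · 1 + 0
gcd(579, 106) = 1.
Track Bezout coefficients alongside the remainders: start with r₀ = 579 = a·1 + b·0 (s = 1, t = 0) and r₁ = 106 = a·0 + b·1 (s = 0, t = 1); each new remainder r_{k+1} = r_{k-1} − q_k·r_k inherits s_{k+1} = s_{k-1} − q_k·s_k, t_{k+1} = t_{k-1} − q_k·t_k, so r_k = a·s_k + b·t_k at every step:
  q = 5: r = 49, s = 1 − 5·0 = 1, t = 0 − 5·1 = -5  (check: 579·1 + 106·(-5) = 49)
  q = 2: r = 8, s = 0 − 2·1 = -2, t = 1 − 2·(-5) = 11  (check: 579·(-2) + 106·11 = 8)
  q = 6: r = 1, s = 1 − 6·(-2) = 13, t = -5 − 6·11 = -71  (check: 579·13 + 106·(-71) = 1)
The row with r = 1 (the gcd) gives the Bezout coefficients s = 13, t = -71.
Result: 579 · (13) + 106 · (-71) = 1.

gcd(579, 106) = 1; s = 13, t = -71 (check: 579·13 + 106·(-71) = 1).


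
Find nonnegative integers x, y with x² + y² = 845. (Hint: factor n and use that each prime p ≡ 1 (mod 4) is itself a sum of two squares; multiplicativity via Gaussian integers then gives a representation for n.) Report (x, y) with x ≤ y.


Step 1: Factor n = 845 = 5 · 13^2.
Step 2: Check the mod-4 condition on each prime factor: 5 ≡ 1 (mod 4), exponent 1; 13 ≡ 1 (mod 4), exponent 2.
All primes ≡ 3 (mod 4) appear to even exponent (or don't appear), so by the two-squares theorem n IS expressible as a sum of two squares.
Step 3: Build a representation. Here n = 5 · 13 · 13 is a product of primes ≡ 1 (mod 4). Each prime p ≡ 1 (mod 4) is itself a sum of two squares; find a² by testing p − a² for a perfect square:
  5: 5 − 1² = 4 = 2² ⇒ 5 = 1² + 2².
  13: 13 − 1² = 12, 13 − 2² = 9 = 3² ⇒ 13 = 2² + 3².
  Combine using the Brahmagupta–Fibonacci identity (a² + b²)(c² + d²) = (ac − bd)² + (ad + bc)² = (ac + bd)² + (ad − bc)²:
  5 · 13 = 65: from (1² + 2²)(2² + 3²), take (1·2 − 2·3, 1·3 + 2·2) = (2 − 6, 3 + 4) = (-4, 7); dropping signs (only squares matter) gives (4, 7); check 4² + 7² = 16 + 49 = 65 ✓.
  65 · 13 = 845: from (4² + 7²)(2² + 3²), take (4·2 − 7·3, 4·3 + 7·2) = (8 − 21, 12 + 14) = (-13, 26); dropping signs (only squares matter) gives (13, 26); check 13² + 26² = 169 + 676 = 845 ✓.
Step 4: Order so x ≤ y and verify: 13² + 26² = 169 + 676 = 845 = n. ✓

n = 845 = 13² + 26² (one valid representation with x ≤ y).


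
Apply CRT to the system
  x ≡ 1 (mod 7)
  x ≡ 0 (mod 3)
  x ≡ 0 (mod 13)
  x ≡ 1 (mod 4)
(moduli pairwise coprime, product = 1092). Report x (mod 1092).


Product of moduli M = 7 · 3 · 13 · 4 = 1092.
Merge one congruence at a time:
  Start: x ≡ 1 (mod 7).
  Combine with x ≡ 0 (mod 3); new modulus lcm = 21.
    Write x = 1 + 7·t and substitute into x ≡ 0 (mod 3): 7·t ≡ 0 − 1 = -1 (mod 3).
    Reduce coefficients mod 3: 1·t ≡ 2 (mod 3).
    So t ≡ 2 (mod 3).
    Then x = 1 + 7·2 = 15, valid modulo lcm(7, 3) = 21: x ≡ 15 (mod 21).
  Combine with x ≡ 0 (mod 13); new modulus lcm = 273.
    Write x = 15 + 21·t and substitute into x ≡ 0 (mod 13): 21·t ≡ 0 − 15 = -15 (mod 13).
    Reduce coefficients mod 13: 8·t ≡ 11 (mod 13).
    The inverse of 8 mod 13 is 5 (since 8·5 = 40 = 3·13 + 1), so t ≡ 5·11 = 55 ≡ 3 (mod 13).
    Then x = 15 + 21·3 = 78, valid modulo lcm(21, 13) = 273: x ≡ 78 (mod 273).
  Combine with x ≡ 1 (mod 4); new modulus lcm = 1092.
    Write x = 78 + 273·t and substitute into x ≡ 1 (mod 4): 273·t ≡ 1 − 78 = -77 (mod 4).
    Reduce coefficients mod 4: 1·t ≡ 3 (mod 4).
    So t ≡ 3 (mod 4).
    Then x = 78 + 273·3 = 897, valid modulo lcm(273, 4) = 1092: x ≡ 897 (mod 1092).
Verify against each original: 897 mod 7 = 1, 897 mod 3 = 0, 897 mod 13 = 0, 897 mod 4 = 1.

x ≡ 897 (mod 1092).


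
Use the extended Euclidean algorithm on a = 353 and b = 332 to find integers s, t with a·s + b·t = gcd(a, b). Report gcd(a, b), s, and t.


Euclidean algorithm on (353, 332) — divide until remainder is 0:
  353 = 1 · 332 + 21
  332 = 15 · 21 + 17
  21 = 1 · 17 + 4
  17 = 4 · 4 + 1
  4 = 4 · 1 + 0
gcd(353, 332) = 1.
Track Bezout coefficients alongside the remainders: start with r₀ = 353 = a·1 + b·0 (s = 1, t = 0) and r₁ = 332 = a·0 + b·1 (s = 0, t = 1); each new remainder r_{k+1} = r_{k-1} − q_k·r_k inherits s_{k+1} = s_{k-1} − q_k·s_k, t_{k+1} = t_{k-1} − q_k·t_k, so r_k = a·s_k + b·t_k at every step:
  q = 1: r = 21, s = 1 − 1·0 = 1, t = 0 − 1·1 = -1  (check: 353·1 + 332·(-1) = 21)
  q = 15: r = 17, s = 0 − 15·1 = -15, t = 1 − 15·(-1) = 16  (check: 353·(-15) + 332·16 = 17)
  q = 1: r = 4, s = 1 − 1·(-15) = 16, t = -1 − 1·16 = -17  (check: 353·16 + 332·(-17) = 4)
  q = 4: r = 1, s = -15 − 4·16 = -79, t = 16 − 4·(-17) = 84  (check: 353·(-79) + 332·84 = 1)
The row with r = 1 (the gcd) gives the Bezout coefficients s = -79, t = 84.
Result: 353 · (-79) + 332 · (84) = 1.

gcd(353, 332) = 1; s = -79, t = 84 (check: 353·(-79) + 332·84 = 1).


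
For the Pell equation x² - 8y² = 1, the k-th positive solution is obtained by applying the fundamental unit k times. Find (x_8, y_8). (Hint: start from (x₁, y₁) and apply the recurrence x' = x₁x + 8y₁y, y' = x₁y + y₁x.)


Step 1: Find the fundamental solution (x₁, y₁) of x² - 8y² = 1.
  Expand √8 as a continued fraction. a₀ = ⌊√8⌋ = 2; iterate m_{k+1} = d_k·a_k − m_k, d_{k+1} = (8 − m_{k+1}²)/d_k, a_{k+1} = ⌊(a₀ + m_{k+1})/d_{k+1}⌋ (starting m₀ = 0, d₀ = 1), with convergents p_k = a_k·p_{k-1} + p_{k-2}, q_k = a_k·q_{k-1} + q_{k-2} (p₋₁ = 1, q₋₁ = 0):
  k = 0: a₀ = 2; p₀/q₀ = 2/1; p₀² − 8·q₀² = 4 − 8 = -4.
  k = 1: m = 2, d = 4, a = ⌊(2 + 2)/4⌋ = 1; p/q = (1·2 + 1)/(1·1 + 0) = 3/1; p² − 8·q² = 9 − 8 = 1.
  The first convergent with p² − 8·q² = 1 gives the fundamental solution (x₁, y₁) = (3, 1).
Step 2: Apply the recurrence (x_{n+1}, y_{n+1}) = (x₁x_n + 8y₁y_n, x₁y_n + y₁x_n) repeatedly.
  From (x_1, y_1) = (3, 1): x_2 = 3·3 + 8·1·1 = 17; y_2 = 3·1 + 1·3 = 6.
  From (x_2, y_2) = (17, 6): x_3 = 3·17 + 8·1·6 = 99; y_3 = 3·6 + 1·17 = 35.
  From (x_3, y_3) = (99, 35): x_4 = 3·99 + 8·1·35 = 577; y_4 = 3·35 + 1·99 = 204.
  From (x_4, y_4) = (577, 204): x_5 = 3·577 + 8·1·204 = 3363; y_5 = 3·204 + 1·577 = 1189.
  From (x_5, y_5) = (3363, 1189): x_6 = 3·3363 + 8·1·1189 = 19601; y_6 = 3·1189 + 1·3363 = 6930.
  From (x_6, y_6) = (19601, 6930): x_7 = 3·19601 + 8·1·6930 = 114243; y_7 = 3·6930 + 1·19601 = 40391.
  From (x_7, y_7) = (114243, 40391): x_8 = 3·114243 + 8·1·40391 = 665857; y_8 = 3·40391 + 1·114243 = 235416.
Step 3: Verify x_8² - 8·y_8² = 443365544449 - 443365544448 = 1 (should be 1). ✓

(x_1, y_1) = (3, 1); (x_8, y_8) = (665857, 235416).


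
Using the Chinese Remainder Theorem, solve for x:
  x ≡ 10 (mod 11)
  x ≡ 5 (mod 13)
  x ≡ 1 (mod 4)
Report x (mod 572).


Moduli 11, 13, 4 are pairwise coprime; by CRT there is a unique solution modulo M = 11 · 13 · 4 = 572.
Solve pairwise, accumulating the modulus:
  Start with x ≡ 10 (mod 11).
  Combine with x ≡ 5 (mod 13): since gcd(11, 13) = 1, we get a unique residue mod 143.
    Write x = 10 + 11·t and substitute into x ≡ 5 (mod 13): 11·t ≡ 5 − 10 = -5 (mod 13).
    Reduce coefficients mod 13: 11·t ≡ 8 (mod 13).
    The inverse of 11 mod 13 is 6 (since 11·6 = 66 = 5·13 + 1), so t ≡ 6·8 = 48 ≡ 9 (mod 13).
    Then x = 10 + 11·9 = 109, valid modulo lcm(11, 13) = 143: x ≡ 109 (mod 143).
  Combine with x ≡ 1 (mod 4): since gcd(143, 4) = 1, we get a unique residue mod 572.
    Write x = 109 + 143·t and substitute into x ≡ 1 (mod 4): 143·t ≡ 1 − 109 = -108 (mod 4).
    Reduce coefficients mod 4: 3·t ≡ 0 (mod 4).
    The inverse of 3 mod 4 is 3 (since 3·3 = 9 = 2·4 + 1), so t ≡ 3·0 = 0 ≡ 0 (mod 4).
    Then x = 109 + 143·0 = 109, valid modulo lcm(143, 4) = 572: x ≡ 109 (mod 572).
Verify: 109 mod 11 = 10 ✓, 109 mod 13 = 5 ✓, 109 mod 4 = 1 ✓.

x ≡ 109 (mod 572).


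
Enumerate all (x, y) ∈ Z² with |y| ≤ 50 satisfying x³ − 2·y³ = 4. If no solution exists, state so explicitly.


The equation is x³ - 2y³ = 4. For fixed y, x³ = 2·y³ + 4, so a solution requires the RHS to be a perfect cube.
Strategy: iterate y from -50 to 50, compute RHS = 2·y³ + 4, and check whether it is a (positive or negative) perfect cube.
Check small values of y:
  y = 0: RHS = 4 is not a perfect cube.
  y = 1: RHS = 6 is not a perfect cube.
  y = -1: RHS = 2 is not a perfect cube.
  y = 2: RHS = 20 is not a perfect cube.
  y = -2: RHS = -12 is not a perfect cube.
  y = 3: RHS = 58 is not a perfect cube.
  y = -3: RHS = -50 is not a perfect cube.
Continuing the search up to |y| = 50 finds no solutions either.
No (x, y) in the scanned range satisfies the equation.

No integer solutions with |y| ≤ 50.


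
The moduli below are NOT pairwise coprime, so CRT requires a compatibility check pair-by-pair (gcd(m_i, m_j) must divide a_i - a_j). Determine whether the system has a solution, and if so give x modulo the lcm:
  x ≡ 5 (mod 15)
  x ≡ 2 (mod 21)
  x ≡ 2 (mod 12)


Moduli 15, 21, 12 are not pairwise coprime, so CRT works modulo lcm(m_i) when all pairwise compatibility conditions hold.
Pairwise compatibility: gcd(m_i, m_j) must divide a_i - a_j for every pair.
Merge one congruence at a time:
  Start: x ≡ 5 (mod 15).
  Combine with x ≡ 2 (mod 21): gcd(15, 21) = 3; 2 - 5 = -3, which IS divisible by 3, so compatible.
    Write x = 5 + 15·t and substitute into x ≡ 2 (mod 21): 15·t ≡ 2 − 5 = -3 (mod 21).
    Divide the congruence (and modulus) by g = 3: 5·t ≡ -1 (mod 7).
    Reduce coefficients mod 7: 5·t ≡ 6 (mod 7).
    The inverse of 5 mod 7 is 3 (since 5·3 = 15 = 2·7 + 1), so t ≡ 3·6 = 18 ≡ 4 (mod 7).
    Then x = 5 + 15·4 = 65, valid modulo lcm(15, 21) = 105: x ≡ 65 (mod 105).
  Combine with x ≡ 2 (mod 12): gcd(105, 12) = 3; 2 - 65 = -63, which IS divisible by 3, so compatible.
    Write x = 65 + 105·t and substitute into x ≡ 2 (mod 12): 105·t ≡ 2 − 65 = -63 (mod 12).
    Divide the congruence (and modulus) by g = 3: 35·t ≡ -21 (mod 4).
    Reduce coefficients mod 4: 3·t ≡ 3 (mod 4).
    The inverse of 3 mod 4 is 3 (since 3·3 = 9 = 2·4 + 1), so t ≡ 3·3 = 9 ≡ 1 (mod 4).
    Then x = 65 + 105·1 = 170, valid modulo lcm(105, 12) = 420: x ≡ 170 (mod 420).
Verify: 170 mod 15 = 5, 170 mod 21 = 2, 170 mod 12 = 2.

x ≡ 170 (mod 420).


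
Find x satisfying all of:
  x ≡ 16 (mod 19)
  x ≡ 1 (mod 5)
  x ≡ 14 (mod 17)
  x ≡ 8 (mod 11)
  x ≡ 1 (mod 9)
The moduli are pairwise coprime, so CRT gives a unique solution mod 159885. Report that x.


Product of moduli M = 19 · 5 · 17 · 11 · 9 = 159885.
Merge one congruence at a time:
  Start: x ≡ 16 (mod 19).
  Combine with x ≡ 1 (mod 5); new modulus lcm = 95.
    Write x = 16 + 19·t and substitute into x ≡ 1 (mod 5): 19·t ≡ 1 − 16 = -15 (mod 5).
    Reduce coefficients mod 5: 4·t ≡ 0 (mod 5).
    The inverse of 4 mod 5 is 4 (since 4·4 = 16 = 3·5 + 1), so t ≡ 4·0 = 0 ≡ 0 (mod 5).
    Then x = 16 + 19·0 = 16, valid modulo lcm(19, 5) = 95: x ≡ 16 (mod 95).
  Combine with x ≡ 14 (mod 17); new modulus lcm = 1615.
    Write x = 16 + 95·t and substitute into x ≡ 14 (mod 17): 95·t ≡ 14 − 16 = -2 (mod 17).
    Reduce coefficients mod 17: 10·t ≡ 15 (mod 17).
    The inverse of 10 mod 17 is 12 (since 10·12 = 120 = 7·17 + 1), so t ≡ 12·15 = 180 ≡ 10 (mod 17).
    Then x = 16 + 95·10 = 966, valid modulo lcm(95, 17) = 1615: x ≡ 966 (mod 1615).
  Combine with x ≡ 8 (mod 11); new modulus lcm = 17765.
    Write x = 966 + 1615·t and substitute into x ≡ 8 (mod 11): 1615·t ≡ 8 − 966 = -958 (mod 11).
    Reduce coefficients mod 11: 9·t ≡ 10 (mod 11).
    The inverse of 9 mod 11 is 5 (since 9·5 = 45 = 4·11 + 1), so t ≡ 5·10 = 50 ≡ 6 (mod 11).
    Then x = 966 + 1615·6 = 10656, valid modulo lcm(1615, 11) = 17765: x ≡ 10656 (mod 17765).
  Combine with x ≡ 1 (mod 9); new modulus lcm = 159885.
    Write x = 10656 + 17765·t and substitute into x ≡ 1 (mod 9): 17765·t ≡ 1 − 10656 = -10655 (mod 9).
    Reduce coefficients mod 9: 8·t ≡ 1 (mod 9).
    The inverse of 8 mod 9 is 8 (since 8·8 = 64 = 7·9 + 1), so t ≡ 8·1 = 8 ≡ 8 (mod 9).
    Then x = 10656 + 17765·8 = 152776, valid modulo lcm(17765, 9) = 159885: x ≡ 152776 (mod 159885).
Verify against each original: 152776 mod 19 = 16, 152776 mod 5 = 1, 152776 mod 17 = 14, 152776 mod 11 = 8, 152776 mod 9 = 1.

x ≡ 152776 (mod 159885).


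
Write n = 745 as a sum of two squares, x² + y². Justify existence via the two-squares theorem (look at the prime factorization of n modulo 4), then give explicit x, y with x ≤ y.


Step 1: Factor n = 745 = 5 · 149.
Step 2: Check the mod-4 condition on each prime factor: 5 ≡ 1 (mod 4), exponent 1; 149 ≡ 1 (mod 4), exponent 1.
All primes ≡ 3 (mod 4) appear to even exponent (or don't appear), so by the two-squares theorem n IS expressible as a sum of two squares.
Step 3: Build a representation. Here n = 5 · 149 is a product of primes ≡ 1 (mod 4). Each prime p ≡ 1 (mod 4) is itself a sum of two squares; find a² by testing p − a² for a perfect square:
  5: 5 − 1² = 4 = 2² ⇒ 5 = 1² + 2².
  149: 149 − 1² = 148, 149 − 2² = 145, 149 − 3² = 140, 149 − 4² = 133, 149 − 5² = 124, 149 − 6² = 113, 149 − 7² = 100 = 10² ⇒ 149 = 7² + 10².
  Combine using the Brahmagupta–Fibonacci identity (a² + b²)(c² + d²) = (ac − bd)² + (ad + bc)² = (ac + bd)² + (ad − bc)²:
  5 · 149 = 745: from (1² + 2²)(7² + 10²), take (1·7 − 2·10, 1·10 + 2·7) = (7 − 20, 10 + 14) = (-13, 24); dropping signs (only squares matter) gives (13, 24); check 13² + 24² = 169 + 576 = 745 ✓.
Step 4: Order so x ≤ y and verify: 13² + 24² = 169 + 576 = 745 = n. ✓

n = 745 = 13² + 24² (one valid representation with x ≤ y).


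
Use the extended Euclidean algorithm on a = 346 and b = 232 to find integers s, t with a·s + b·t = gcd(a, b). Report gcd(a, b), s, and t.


Euclidean algorithm on (346, 232) — divide until remainder is 0:
  346 = 1 · 232 + 114
  232 = 2 · 114 + 4
  114 = 28 · 4 + 2
  4 = 2 · 2 + 0
gcd(346, 232) = 2.
Track Bezout coefficients alongside the remainders: start with r₀ = 346 = a·1 + b·0 (s = 1, t = 0) and r₁ = 232 = a·0 + b·1 (s = 0, t = 1); each new remainder r_{k+1} = r_{k-1} − q_k·r_k inherits s_{k+1} = s_{k-1} − q_k·s_k, t_{k+1} = t_{k-1} − q_k·t_k, so r_k = a·s_k + b·t_k at every step:
  q = 1: r = 114, s = 1 − 1·0 = 1, t = 0 − 1·1 = -1  (check: 346·1 + 232·(-1) = 114)
  q = 2: r = 4, s = 0 − 2·1 = -2, t = 1 − 2·(-1) = 3  (check: 346·(-2) + 232·3 = 4)
  q = 28: r = 2, s = 1 − 28·(-2) = 57, t = -1 − 28·3 = -85  (check: 346·57 + 232·(-85) = 2)
The row with r = 2 (the gcd) gives the Bezout coefficients s = 57, t = -85.
Result: 346 · (57) + 232 · (-85) = 2.

gcd(346, 232) = 2; s = 57, t = -85 (check: 346·57 + 232·(-85) = 2).


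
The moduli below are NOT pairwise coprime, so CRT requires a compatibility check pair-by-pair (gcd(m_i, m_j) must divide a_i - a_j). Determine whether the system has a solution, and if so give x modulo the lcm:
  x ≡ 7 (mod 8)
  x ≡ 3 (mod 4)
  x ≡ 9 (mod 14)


Moduli 8, 4, 14 are not pairwise coprime, so CRT works modulo lcm(m_i) when all pairwise compatibility conditions hold.
Pairwise compatibility: gcd(m_i, m_j) must divide a_i - a_j for every pair.
Merge one congruence at a time:
  Start: x ≡ 7 (mod 8).
  Combine with x ≡ 3 (mod 4): gcd(8, 4) = 4; 3 - 7 = -4, which IS divisible by 4, so compatible.
    Write x = 7 + 8·t and substitute into x ≡ 3 (mod 4): 8·t ≡ 3 − 7 = -4 (mod 4).
    Divide the congruence (and modulus) by g = 4: 2·t ≡ -1 (mod 1).
    Modulo 1 every t works; take t = 0.
    Then x = 7 + 8·0 = 7, valid modulo lcm(8, 4) = 8: x ≡ 7 (mod 8).
  Combine with x ≡ 9 (mod 14): gcd(8, 14) = 2; 9 - 7 = 2, which IS divisible by 2, so compatible.
    Write x = 7 + 8·t and substitute into x ≡ 9 (mod 14): 8·t ≡ 9 − 7 = 2 (mod 14).
    Divide the congruence (and modulus) by g = 2: 4·t ≡ 1 (mod 7).
    The inverse of 4 mod 7 is 2 (since 4·2 = 8 = 1·7 + 1), so t ≡ 2·1 = 2 ≡ 2 (mod 7).
    Then x = 7 + 8·2 = 23, valid modulo lcm(8, 14) = 56: x ≡ 23 (mod 56).
Verify: 23 mod 8 = 7, 23 mod 4 = 3, 23 mod 14 = 9.

x ≡ 23 (mod 56).


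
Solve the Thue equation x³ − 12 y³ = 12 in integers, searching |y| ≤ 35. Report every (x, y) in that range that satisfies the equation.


The equation is x³ - 12y³ = 12. For fixed y, x³ = 12·y³ + 12, so a solution requires the RHS to be a perfect cube.
Strategy: iterate y from -35 to 35, compute RHS = 12·y³ + 12, and check whether it is a (positive or negative) perfect cube.
Check small values of y:
  y = 0: RHS = 12 is not a perfect cube.
  y = 1: RHS = 24 is not a perfect cube.
  y = -1: RHS = 0 = (0)³ ⇒ x = 0 works.
  y = 2: RHS = 108 is not a perfect cube.
  y = -2: RHS = -84 is not a perfect cube.
  y = 3: RHS = 336 is not a perfect cube.
  y = -3: RHS = -312 is not a perfect cube.
Continuing the search up to |y| = 35 finds no further solutions beyond those listed.
Collected solutions: (0, -1).

Solutions (with |y| ≤ 35): (0, -1).


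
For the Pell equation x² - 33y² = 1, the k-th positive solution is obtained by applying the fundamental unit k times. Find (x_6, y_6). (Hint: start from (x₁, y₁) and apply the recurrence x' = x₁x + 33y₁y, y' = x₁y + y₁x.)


Step 1: Find the fundamental solution (x₁, y₁) of x² - 33y² = 1.
  Expand √33 as a continued fraction. a₀ = ⌊√33⌋ = 5; iterate m_{k+1} = d_k·a_k − m_k, d_{k+1} = (33 − m_{k+1}²)/d_k, a_{k+1} = ⌊(a₀ + m_{k+1})/d_{k+1}⌋ (starting m₀ = 0, d₀ = 1), with convergents p_k = a_k·p_{k-1} + p_{k-2}, q_k = a_k·q_{k-1} + q_{k-2} (p₋₁ = 1, q₋₁ = 0):
  k = 0: a₀ = 5; p₀/q₀ = 5/1; p₀² − 33·q₀² = 25 − 33 = -8.
  k = 1: m = 5, d = 8, a = ⌊(5 + 5)/8⌋ = 1; p/q = (1·5 + 1)/(1·1 + 0) = 6/1; p² − 33·q² = 36 − 33 = 3.
  k = 2: m = 3, d = 3, a = ⌊(5 + 3)/3⌋ = 2; p/q = (2·6 + 5)/(2·1 + 1) = 17/3; p² − 33·q² = 289 − 297 = -8.
  k = 3: m = 3, d = 8, a = ⌊(5 + 3)/8⌋ = 1; p/q = (1·17 + 6)/(1·3 + 1) = 23/4; p² − 33·q² = 529 − 528 = 1.
  The first convergent with p² − 33·q² = 1 gives the fundamental solution (x₁, y₁) = (23, 4).
Step 2: Apply the recurrence (x_{n+1}, y_{n+1}) = (x₁x_n + 33y₁y_n, x₁y_n + y₁x_n) repeatedly.
  From (x_1, y_1) = (23, 4): x_2 = 23·23 + 33·4·4 = 1057; y_2 = 23·4 + 4·23 = 184.
  From (x_2, y_2) = (1057, 184): x_3 = 23·1057 + 33·4·184 = 48599; y_3 = 23·184 + 4·1057 = 8460.
  From (x_3, y_3) = (48599, 8460): x_4 = 23·48599 + 33·4·8460 = 2234497; y_4 = 23·8460 + 4·48599 = 388976.
  From (x_4, y_4) = (2234497, 388976): x_5 = 23·2234497 + 33·4·388976 = 102738263; y_5 = 23·388976 + 4·2234497 = 17884436.
  From (x_5, y_5) = (102738263, 17884436): x_6 = 23·102738263 + 33·4·17884436 = 4723725601; y_6 = 23·17884436 + 4·102738263 = 822295080.
Step 3: Verify x_6² - 33·y_6² = 22313583553542811201 - 22313583553542811200 = 1 (should be 1). ✓

(x_1, y_1) = (23, 4); (x_6, y_6) = (4723725601, 822295080).


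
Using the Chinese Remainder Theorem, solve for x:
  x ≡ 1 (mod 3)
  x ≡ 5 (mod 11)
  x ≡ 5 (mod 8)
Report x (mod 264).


Moduli 3, 11, 8 are pairwise coprime; by CRT there is a unique solution modulo M = 3 · 11 · 8 = 264.
Solve pairwise, accumulating the modulus:
  Start with x ≡ 1 (mod 3).
  Combine with x ≡ 5 (mod 11): since gcd(3, 11) = 1, we get a unique residue mod 33.
    Write x = 1 + 3·t and substitute into x ≡ 5 (mod 11): 3·t ≡ 5 − 1 = 4 (mod 11).
    The inverse of 3 mod 11 is 4 (since 3·4 = 12 = 1·11 + 1), so t ≡ 4·4 = 16 ≡ 5 (mod 11).
    Then x = 1 + 3·5 = 16, valid modulo lcm(3, 11) = 33: x ≡ 16 (mod 33).
  Combine with x ≡ 5 (mod 8): since gcd(33, 8) = 1, we get a unique residue mod 264.
    Write x = 16 + 33·t and substitute into x ≡ 5 (mod 8): 33·t ≡ 5 − 16 = -11 (mod 8).
    Reduce coefficients mod 8: 1·t ≡ 5 (mod 8).
    So t ≡ 5 (mod 8).
    Then x = 16 + 33·5 = 181, valid modulo lcm(33, 8) = 264: x ≡ 181 (mod 264).
Verify: 181 mod 3 = 1 ✓, 181 mod 11 = 5 ✓, 181 mod 8 = 5 ✓.

x ≡ 181 (mod 264).


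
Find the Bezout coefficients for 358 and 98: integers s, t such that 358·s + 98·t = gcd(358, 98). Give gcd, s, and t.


Euclidean algorithm on (358, 98) — divide until remainder is 0:
  358 = 3 · 98 + 64
  98 = 1 · 64 + 34
  64 = 1 · 34 + 30
  34 = 1 · 30 + 4
  30 = 7 · 4 + 2
  4 = 2 · 2 + 0
gcd(358, 98) = 2.
Track Bezout coefficients alongside the remainders: start with r₀ = 358 = a·1 + b·0 (s = 1, t = 0) and r₁ = 98 = a·0 + b·1 (s = 0, t = 1); each new remainder r_{k+1} = r_{k-1} − q_k·r_k inherits s_{k+1} = s_{k-1} − q_k·s_k, t_{k+1} = t_{k-1} − q_k·t_k, so r_k = a·s_k + b·t_k at every step:
  q = 3: r = 64, s = 1 − 3·0 = 1, t = 0 − 3·1 = -3  (check: 358·1 + 98·(-3) = 64)
  q = 1: r = 34, s = 0 − 1·1 = -1, t = 1 − 1·(-3) = 4  (check: 358·(-1) + 98·4 = 34)
  q = 1: r = 30, s = 1 − 1·(-1) = 2, t = -3 − 1·4 = -7  (check: 358·2 + 98·(-7) = 30)
  q = 1: r = 4, s = -1 − 1·2 = -3, t = 4 − 1·(-7) = 11  (check: 358·(-3) + 98·11 = 4)
  q = 7: r = 2, s = 2 − 7·(-3) = 23, t = -7 − 7·11 = -84  (check: 358·23 + 98·(-84) = 2)
The row with r = 2 (the gcd) gives the Bezout coefficients s = 23, t = -84.
Result: 358 · (23) + 98 · (-84) = 2.

gcd(358, 98) = 2; s = 23, t = -84 (check: 358·23 + 98·(-84) = 2).


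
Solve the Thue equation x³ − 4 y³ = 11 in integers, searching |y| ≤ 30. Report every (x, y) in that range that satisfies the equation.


The equation is x³ - 4y³ = 11. For fixed y, x³ = 4·y³ + 11, so a solution requires the RHS to be a perfect cube.
Strategy: iterate y from -30 to 30, compute RHS = 4·y³ + 11, and check whether it is a (positive or negative) perfect cube.
Check small values of y:
  y = 0: RHS = 11 is not a perfect cube.
  y = 1: RHS = 15 is not a perfect cube.
  y = -1: RHS = 7 is not a perfect cube.
  y = 2: RHS = 43 is not a perfect cube.
  y = -2: RHS = -21 is not a perfect cube.
  y = 3: RHS = 119 is not a perfect cube.
  y = -3: RHS = -97 is not a perfect cube.
Continuing the search up to |y| = 30 finds no solutions either.
No (x, y) in the scanned range satisfies the equation.

No integer solutions with |y| ≤ 30.


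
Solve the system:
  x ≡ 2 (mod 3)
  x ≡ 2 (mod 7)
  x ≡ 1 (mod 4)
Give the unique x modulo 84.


Moduli 3, 7, 4 are pairwise coprime; by CRT there is a unique solution modulo M = 3 · 7 · 4 = 84.
Solve pairwise, accumulating the modulus:
  Start with x ≡ 2 (mod 3).
  Combine with x ≡ 2 (mod 7): since gcd(3, 7) = 1, we get a unique residue mod 21.
    Write x = 2 + 3·t and substitute into x ≡ 2 (mod 7): 3·t ≡ 2 − 2 = 0 (mod 7).
    The inverse of 3 mod 7 is 5 (since 3·5 = 15 = 2·7 + 1), so t ≡ 5·0 = 0 ≡ 0 (mod 7).
    Then x = 2 + 3·0 = 2, valid modulo lcm(3, 7) = 21: x ≡ 2 (mod 21).
  Combine with x ≡ 1 (mod 4): since gcd(21, 4) = 1, we get a unique residue mod 84.
    Write x = 2 + 21·t and substitute into x ≡ 1 (mod 4): 21·t ≡ 1 − 2 = -1 (mod 4).
    Reduce coefficients mod 4: 1·t ≡ 3 (mod 4).
    So t ≡ 3 (mod 4).
    Then x = 2 + 21·3 = 65, valid modulo lcm(21, 4) = 84: x ≡ 65 (mod 84).
Verify: 65 mod 3 = 2 ✓, 65 mod 7 = 2 ✓, 65 mod 4 = 1 ✓.

x ≡ 65 (mod 84).


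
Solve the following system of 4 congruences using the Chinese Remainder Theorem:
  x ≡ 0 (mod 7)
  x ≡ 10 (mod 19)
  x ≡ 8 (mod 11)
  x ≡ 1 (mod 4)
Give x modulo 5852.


Product of moduli M = 7 · 19 · 11 · 4 = 5852.
Merge one congruence at a time:
  Start: x ≡ 0 (mod 7).
  Combine with x ≡ 10 (mod 19); new modulus lcm = 133.
    Write x = 0 + 7·t and substitute into x ≡ 10 (mod 19): 7·t ≡ 10 − 0 = 10 (mod 19).
    The inverse of 7 mod 19 is 11 (since 7·11 = 77 = 4·19 + 1), so t ≡ 11·10 = 110 ≡ 15 (mod 19).
    Then x = 0 + 7·15 = 105, valid modulo lcm(7, 19) = 133: x ≡ 105 (mod 133).
  Combine with x ≡ 8 (mod 11); new modulus lcm = 1463.
    Write x = 105 + 133·t and substitute into x ≡ 8 (mod 11): 133·t ≡ 8 − 105 = -97 (mod 11).
    Reduce coefficients mod 11: 1·t ≡ 2 (mod 11).
    So t ≡ 2 (mod 11).
    Then x = 105 + 133·2 = 371, valid modulo lcm(133, 11) = 1463: x ≡ 371 (mod 1463).
  Combine with x ≡ 1 (mod 4); new modulus lcm = 5852.
    Write x = 371 + 1463·t and substitute into x ≡ 1 (mod 4): 1463·t ≡ 1 − 371 = -370 (mod 4).
    Reduce coefficients mod 4: 3·t ≡ 2 (mod 4).
    The inverse of 3 mod 4 is 3 (since 3·3 = 9 = 2·4 + 1), so t ≡ 3·2 = 6 ≡ 2 (mod 4).
    Then x = 371 + 1463·2 = 3297, valid modulo lcm(1463, 4) = 5852: x ≡ 3297 (mod 5852).
Verify against each original: 3297 mod 7 = 0, 3297 mod 19 = 10, 3297 mod 11 = 8, 3297 mod 4 = 1.

x ≡ 3297 (mod 5852).


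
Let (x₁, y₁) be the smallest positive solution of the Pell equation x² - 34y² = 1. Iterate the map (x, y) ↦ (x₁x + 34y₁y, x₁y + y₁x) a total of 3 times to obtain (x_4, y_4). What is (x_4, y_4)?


Step 1: Find the fundamental solution (x₁, y₁) of x² - 34y² = 1.
  Expand √34 as a continued fraction. a₀ = ⌊√34⌋ = 5; iterate m_{k+1} = d_k·a_k − m_k, d_{k+1} = (34 − m_{k+1}²)/d_k, a_{k+1} = ⌊(a₀ + m_{k+1})/d_{k+1}⌋ (starting m₀ = 0, d₀ = 1), with convergents p_k = a_k·p_{k-1} + p_{k-2}, q_k = a_k·q_{k-1} + q_{k-2} (p₋₁ = 1, q₋₁ = 0):
  k = 0: a₀ = 5; p₀/q₀ = 5/1; p₀² − 34·q₀² = 25 − 34 = -9.
  k = 1: m = 5, d = 9, a = ⌊(5 + 5)/9⌋ = 1; p/q = (1·5 + 1)/(1·1 + 0) = 6/1; p² − 34·q² = 36 − 34 = 2.
  k = 2: m = 4, d = 2, a = ⌊(5 + 4)/2⌋ = 4; p/q = (4·6 + 5)/(4·1 + 1) = 29/5; p² − 34·q² = 841 − 850 = -9.
  k = 3: m = 4, d = 9, a = ⌊(5 + 4)/9⌋ = 1; p/q = (1·29 + 6)/(1·5 + 1) = 35/6; p² − 34·q² = 1225 − 1224 = 1.
  The first convergent with p² − 34·q² = 1 gives the fundamental solution (x₁, y₁) = (35, 6).
Step 2: Apply the recurrence (x_{n+1}, y_{n+1}) = (x₁x_n + 34y₁y_n, x₁y_n + y₁x_n) repeatedly.
  From (x_1, y_1) = (35, 6): x_2 = 35·35 + 34·6·6 = 2449; y_2 = 35·6 + 6·35 = 420.
  From (x_2, y_2) = (2449, 420): x_3 = 35·2449 + 34·6·420 = 171395; y_3 = 35·420 + 6·2449 = 29394.
  From (x_3, y_3) = (171395, 29394): x_4 = 35·171395 + 34·6·29394 = 11995201; y_4 = 35·29394 + 6·171395 = 2057160.
Step 3: Verify x_4² - 34·y_4² = 143884847030401 - 143884847030400 = 1 (should be 1). ✓

(x_1, y_1) = (35, 6); (x_4, y_4) = (11995201, 2057160).


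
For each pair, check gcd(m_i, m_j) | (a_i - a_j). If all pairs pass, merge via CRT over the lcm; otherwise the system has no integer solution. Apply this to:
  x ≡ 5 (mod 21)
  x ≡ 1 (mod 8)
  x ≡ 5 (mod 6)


Moduli 21, 8, 6 are not pairwise coprime, so CRT works modulo lcm(m_i) when all pairwise compatibility conditions hold.
Pairwise compatibility: gcd(m_i, m_j) must divide a_i - a_j for every pair.
Merge one congruence at a time:
  Start: x ≡ 5 (mod 21).
  Combine with x ≡ 1 (mod 8): gcd(21, 8) = 1; 1 - 5 = -4, which IS divisible by 1, so compatible.
    Write x = 5 + 21·t and substitute into x ≡ 1 (mod 8): 21·t ≡ 1 − 5 = -4 (mod 8).
    Reduce coefficients mod 8: 5·t ≡ 4 (mod 8).
    The inverse of 5 mod 8 is 5 (since 5·5 = 25 = 3·8 + 1), so t ≡ 5·4 = 20 ≡ 4 (mod 8).
    Then x = 5 + 21·4 = 89, valid modulo lcm(21, 8) = 168: x ≡ 89 (mod 168).
  Combine with x ≡ 5 (mod 6): gcd(168, 6) = 6; 5 - 89 = -84, which IS divisible by 6, so compatible.
    Write x = 89 + 168·t and substitute into x ≡ 5 (mod 6): 168·t ≡ 5 − 89 = -84 (mod 6).
    Divide the congruence (and modulus) by g = 6: 28·t ≡ -14 (mod 1).
    Modulo 1 every t works; take t = 0.
    Then x = 89 + 168·0 = 89, valid modulo lcm(168, 6) = 168: x ≡ 89 (mod 168).
Verify: 89 mod 21 = 5, 89 mod 8 = 1, 89 mod 6 = 5.

x ≡ 89 (mod 168).


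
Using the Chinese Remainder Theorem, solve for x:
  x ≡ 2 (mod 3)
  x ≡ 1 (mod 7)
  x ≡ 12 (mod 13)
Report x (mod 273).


Moduli 3, 7, 13 are pairwise coprime; by CRT there is a unique solution modulo M = 3 · 7 · 13 = 273.
Solve pairwise, accumulating the modulus:
  Start with x ≡ 2 (mod 3).
  Combine with x ≡ 1 (mod 7): since gcd(3, 7) = 1, we get a unique residue mod 21.
    Write x = 2 + 3·t and substitute into x ≡ 1 (mod 7): 3·t ≡ 1 − 2 = -1 (mod 7).
    Reduce coefficients mod 7: 3·t ≡ 6 (mod 7).
    The inverse of 3 mod 7 is 5 (since 3·5 = 15 = 2·7 + 1), so t ≡ 5·6 = 30 ≡ 2 (mod 7).
    Then x = 2 + 3·2 = 8, valid modulo lcm(3, 7) = 21: x ≡ 8 (mod 21).
  Combine with x ≡ 12 (mod 13): since gcd(21, 13) = 1, we get a unique residue mod 273.
    Write x = 8 + 21·t and substitute into x ≡ 12 (mod 13): 21·t ≡ 12 − 8 = 4 (mod 13).
    Reduce coefficients mod 13: 8·t ≡ 4 (mod 13).
    The inverse of 8 mod 13 is 5 (since 8·5 = 40 = 3·13 + 1), so t ≡ 5·4 = 20 ≡ 7 (mod 13).
    Then x = 8 + 21·7 = 155, valid modulo lcm(21, 13) = 273: x ≡ 155 (mod 273).
Verify: 155 mod 3 = 2 ✓, 155 mod 7 = 1 ✓, 155 mod 13 = 12 ✓.

x ≡ 155 (mod 273).


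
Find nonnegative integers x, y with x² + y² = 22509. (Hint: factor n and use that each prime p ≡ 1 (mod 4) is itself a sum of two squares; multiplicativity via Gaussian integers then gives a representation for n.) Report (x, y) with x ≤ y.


Step 1: Factor n = 22509 = 3^2 · 41 · 61.
Step 2: Check the mod-4 condition on each prime factor: 3 ≡ 3 (mod 4), exponent 2 (must be even); 41 ≡ 1 (mod 4), exponent 1; 61 ≡ 1 (mod 4), exponent 1.
All primes ≡ 3 (mod 4) appear to even exponent (or don't appear), so by the two-squares theorem n IS expressible as a sum of two squares.
Step 3: Build a representation. Group n = k² · m with k = 3 and m = 41 · 61 = 2501 (a product of primes ≡ 1 (mod 4)); a representation of m scales to one of n via (k·x)² + (k·y)² = k²(x² + y²). Each prime p ≡ 1 (mod 4) is itself a sum of two squares; find a² by testing p − a² for a perfect square:
  41: 41 − 1² = 40, 41 − 2² = 37, 41 − 3² = 32, 41 − 4² = 25 = 5² ⇒ 41 = 4² + 5².
  61: 61 − 1² = 60, 61 − 2² = 57, 61 − 3² = 52, 61 − 4² = 45, 61 − 5² = 36 = 6² ⇒ 61 = 5² + 6².
  Combine using the Brahmagupta–Fibonacci identity (a² + b²)(c² + d²) = (ac − bd)² + (ad + bc)² = (ac + bd)² + (ad − bc)²:
  41 · 61 = 2501: from (4² + 5²)(5² + 6²), take (4·5 − 5·6, 4·6 + 5·5) = (20 − 30, 24 + 25) = (-10, 49); dropping signs (only squares matter) gives (10, 49); check 10² + 49² = 100 + 2401 = 2501 ✓.
  Scale by k = 3: (3·10, 3·49) = (30, 147).
Step 4: Order so x ≤ y and verify: 30² + 147² = 900 + 21609 = 22509 = n. ✓

n = 22509 = 30² + 147² (one valid representation with x ≤ y).


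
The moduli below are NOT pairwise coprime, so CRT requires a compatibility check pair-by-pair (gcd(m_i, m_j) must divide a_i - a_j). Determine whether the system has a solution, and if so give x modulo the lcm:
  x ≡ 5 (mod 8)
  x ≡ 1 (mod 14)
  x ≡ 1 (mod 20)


Moduli 8, 14, 20 are not pairwise coprime, so CRT works modulo lcm(m_i) when all pairwise compatibility conditions hold.
Pairwise compatibility: gcd(m_i, m_j) must divide a_i - a_j for every pair.
Merge one congruence at a time:
  Start: x ≡ 5 (mod 8).
  Combine with x ≡ 1 (mod 14): gcd(8, 14) = 2; 1 - 5 = -4, which IS divisible by 2, so compatible.
    Write x = 5 + 8·t and substitute into x ≡ 1 (mod 14): 8·t ≡ 1 − 5 = -4 (mod 14).
    Divide the congruence (and modulus) by g = 2: 4·t ≡ -2 (mod 7).
    Reduce coefficients mod 7: 4·t ≡ 5 (mod 7).
    The inverse of 4 mod 7 is 2 (since 4·2 = 8 = 1·7 + 1), so t ≡ 2·5 = 10 ≡ 3 (mod 7).
    Then x = 5 + 8·3 = 29, valid modulo lcm(8, 14) = 56: x ≡ 29 (mod 56).
  Combine with x ≡ 1 (mod 20): gcd(56, 20) = 4; 1 - 29 = -28, which IS divisible by 4, so compatible.
    Write x = 29 + 56·t and substitute into x ≡ 1 (mod 20): 56·t ≡ 1 − 29 = -28 (mod 20).
    Divide the congruence (and modulus) by g = 4: 14·t ≡ -7 (mod 5).
    Reduce coefficients mod 5: 4·t ≡ 3 (mod 5).
    The inverse of 4 mod 5 is 4 (since 4·4 = 16 = 3·5 + 1), so t ≡ 4·3 = 12 ≡ 2 (mod 5).
    Then x = 29 + 56·2 = 141, valid modulo lcm(56, 20) = 280: x ≡ 141 (mod 280).
Verify: 141 mod 8 = 5, 141 mod 14 = 1, 141 mod 20 = 1.

x ≡ 141 (mod 280).


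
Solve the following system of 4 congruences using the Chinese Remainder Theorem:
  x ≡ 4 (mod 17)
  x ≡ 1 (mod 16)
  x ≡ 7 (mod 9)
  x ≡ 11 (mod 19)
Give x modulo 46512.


Product of moduli M = 17 · 16 · 9 · 19 = 46512.
Merge one congruence at a time:
  Start: x ≡ 4 (mod 17).
  Combine with x ≡ 1 (mod 16); new modulus lcm = 272.
    Write x = 4 + 17·t and substitute into x ≡ 1 (mod 16): 17·t ≡ 1 − 4 = -3 (mod 16).
    Reduce coefficients mod 16: 1·t ≡ 13 (mod 16).
    So t ≡ 13 (mod 16).
    Then x = 4 + 17·13 = 225, valid modulo lcm(17, 16) = 272: x ≡ 225 (mod 272).
  Combine with x ≡ 7 (mod 9); new modulus lcm = 2448.
    Write x = 225 + 272·t and substitute into x ≡ 7 (mod 9): 272·t ≡ 7 − 225 = -218 (mod 9).
    Reduce coefficients mod 9: 2·t ≡ 7 (mod 9).
    The inverse of 2 mod 9 is 5 (since 2·5 = 10 = 1·9 + 1), so t ≡ 5·7 = 35 ≡ 8 (mod 9).
    Then x = 225 + 272·8 = 2401, valid modulo lcm(272, 9) = 2448: x ≡ 2401 (mod 2448).
  Combine with x ≡ 11 (mod 19); new modulus lcm = 46512.
    Write x = 2401 + 2448·t and substitute into x ≡ 11 (mod 19): 2448·t ≡ 11 − 2401 = -2390 (mod 19).
    Reduce coefficients mod 19: 16·t ≡ 4 (mod 19).
    The inverse of 16 mod 19 is 6 (since 16·6 = 96 = 5·19 + 1), so t ≡ 6·4 = 24 ≡ 5 (mod 19).
    Then x = 2401 + 2448·5 = 14641, valid modulo lcm(2448, 19) = 46512: x ≡ 14641 (mod 46512).
Verify against each original: 14641 mod 17 = 4, 14641 mod 16 = 1, 14641 mod 9 = 7, 14641 mod 19 = 11.

x ≡ 14641 (mod 46512).
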